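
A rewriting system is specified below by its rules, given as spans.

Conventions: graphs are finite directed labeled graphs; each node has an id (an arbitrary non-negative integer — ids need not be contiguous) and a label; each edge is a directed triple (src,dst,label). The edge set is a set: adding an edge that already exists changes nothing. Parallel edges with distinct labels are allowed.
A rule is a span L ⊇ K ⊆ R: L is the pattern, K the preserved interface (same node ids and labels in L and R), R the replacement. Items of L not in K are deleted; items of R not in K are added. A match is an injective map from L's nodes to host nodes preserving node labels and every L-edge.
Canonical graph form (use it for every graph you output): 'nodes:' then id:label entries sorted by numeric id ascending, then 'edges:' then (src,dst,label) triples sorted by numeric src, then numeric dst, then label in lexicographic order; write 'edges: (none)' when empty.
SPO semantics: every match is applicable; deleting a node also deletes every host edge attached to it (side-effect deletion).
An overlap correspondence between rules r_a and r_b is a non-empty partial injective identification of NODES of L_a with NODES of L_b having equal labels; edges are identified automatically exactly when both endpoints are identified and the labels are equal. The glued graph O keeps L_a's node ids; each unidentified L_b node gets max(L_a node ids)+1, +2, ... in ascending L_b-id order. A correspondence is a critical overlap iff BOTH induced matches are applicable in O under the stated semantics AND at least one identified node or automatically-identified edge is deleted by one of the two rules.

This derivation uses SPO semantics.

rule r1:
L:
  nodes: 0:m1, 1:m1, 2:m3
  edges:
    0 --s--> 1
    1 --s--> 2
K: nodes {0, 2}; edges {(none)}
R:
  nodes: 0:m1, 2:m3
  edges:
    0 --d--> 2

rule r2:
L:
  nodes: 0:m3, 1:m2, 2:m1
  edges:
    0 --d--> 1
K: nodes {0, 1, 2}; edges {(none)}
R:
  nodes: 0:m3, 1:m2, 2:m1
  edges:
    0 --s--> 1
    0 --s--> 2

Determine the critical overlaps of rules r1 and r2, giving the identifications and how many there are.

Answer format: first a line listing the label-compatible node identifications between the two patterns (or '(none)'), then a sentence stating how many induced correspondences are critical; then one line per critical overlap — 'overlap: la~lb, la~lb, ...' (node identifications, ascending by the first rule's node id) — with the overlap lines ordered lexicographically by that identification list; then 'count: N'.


label-compatible node identifications between L(r1) and L(r2): 0~2, 1~2, 2~0
2 of the induced correspondences are critical overlaps of r1 and r2.
overlap: 1~2
overlap: 1~2, 2~0
count: 2


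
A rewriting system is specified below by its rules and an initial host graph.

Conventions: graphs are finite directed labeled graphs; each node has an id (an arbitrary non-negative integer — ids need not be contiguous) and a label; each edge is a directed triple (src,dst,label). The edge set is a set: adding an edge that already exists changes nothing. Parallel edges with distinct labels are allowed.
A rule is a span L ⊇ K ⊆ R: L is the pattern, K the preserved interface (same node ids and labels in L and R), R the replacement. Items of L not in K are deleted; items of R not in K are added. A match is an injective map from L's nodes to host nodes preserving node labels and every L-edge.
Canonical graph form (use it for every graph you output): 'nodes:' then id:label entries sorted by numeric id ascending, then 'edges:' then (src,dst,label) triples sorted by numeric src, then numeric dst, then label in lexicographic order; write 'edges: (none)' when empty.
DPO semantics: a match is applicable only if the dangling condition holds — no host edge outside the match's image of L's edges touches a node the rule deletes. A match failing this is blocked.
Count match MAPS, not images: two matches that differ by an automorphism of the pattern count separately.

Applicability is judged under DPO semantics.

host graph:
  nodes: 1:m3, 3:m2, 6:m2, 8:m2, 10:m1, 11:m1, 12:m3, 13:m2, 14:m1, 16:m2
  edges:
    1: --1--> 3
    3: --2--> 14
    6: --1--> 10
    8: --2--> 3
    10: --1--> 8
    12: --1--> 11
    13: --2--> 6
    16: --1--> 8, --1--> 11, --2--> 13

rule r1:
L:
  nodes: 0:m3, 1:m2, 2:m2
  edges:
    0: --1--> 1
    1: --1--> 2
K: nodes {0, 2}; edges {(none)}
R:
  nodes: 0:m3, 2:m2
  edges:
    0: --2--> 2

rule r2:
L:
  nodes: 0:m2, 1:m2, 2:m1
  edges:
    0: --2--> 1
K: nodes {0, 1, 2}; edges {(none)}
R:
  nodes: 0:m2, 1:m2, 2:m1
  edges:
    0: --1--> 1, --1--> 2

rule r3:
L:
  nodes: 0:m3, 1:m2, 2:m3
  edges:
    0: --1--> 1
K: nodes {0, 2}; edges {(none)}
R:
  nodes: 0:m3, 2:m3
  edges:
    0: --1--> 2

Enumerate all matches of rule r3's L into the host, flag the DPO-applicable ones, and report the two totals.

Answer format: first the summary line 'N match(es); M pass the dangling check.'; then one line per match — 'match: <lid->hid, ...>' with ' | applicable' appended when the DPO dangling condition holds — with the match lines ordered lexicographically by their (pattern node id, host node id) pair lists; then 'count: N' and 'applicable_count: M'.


1 match(es); 0 pass the dangling check.
match: 0->1, 1->3, 2->12
count: 1
applicable_count: 0


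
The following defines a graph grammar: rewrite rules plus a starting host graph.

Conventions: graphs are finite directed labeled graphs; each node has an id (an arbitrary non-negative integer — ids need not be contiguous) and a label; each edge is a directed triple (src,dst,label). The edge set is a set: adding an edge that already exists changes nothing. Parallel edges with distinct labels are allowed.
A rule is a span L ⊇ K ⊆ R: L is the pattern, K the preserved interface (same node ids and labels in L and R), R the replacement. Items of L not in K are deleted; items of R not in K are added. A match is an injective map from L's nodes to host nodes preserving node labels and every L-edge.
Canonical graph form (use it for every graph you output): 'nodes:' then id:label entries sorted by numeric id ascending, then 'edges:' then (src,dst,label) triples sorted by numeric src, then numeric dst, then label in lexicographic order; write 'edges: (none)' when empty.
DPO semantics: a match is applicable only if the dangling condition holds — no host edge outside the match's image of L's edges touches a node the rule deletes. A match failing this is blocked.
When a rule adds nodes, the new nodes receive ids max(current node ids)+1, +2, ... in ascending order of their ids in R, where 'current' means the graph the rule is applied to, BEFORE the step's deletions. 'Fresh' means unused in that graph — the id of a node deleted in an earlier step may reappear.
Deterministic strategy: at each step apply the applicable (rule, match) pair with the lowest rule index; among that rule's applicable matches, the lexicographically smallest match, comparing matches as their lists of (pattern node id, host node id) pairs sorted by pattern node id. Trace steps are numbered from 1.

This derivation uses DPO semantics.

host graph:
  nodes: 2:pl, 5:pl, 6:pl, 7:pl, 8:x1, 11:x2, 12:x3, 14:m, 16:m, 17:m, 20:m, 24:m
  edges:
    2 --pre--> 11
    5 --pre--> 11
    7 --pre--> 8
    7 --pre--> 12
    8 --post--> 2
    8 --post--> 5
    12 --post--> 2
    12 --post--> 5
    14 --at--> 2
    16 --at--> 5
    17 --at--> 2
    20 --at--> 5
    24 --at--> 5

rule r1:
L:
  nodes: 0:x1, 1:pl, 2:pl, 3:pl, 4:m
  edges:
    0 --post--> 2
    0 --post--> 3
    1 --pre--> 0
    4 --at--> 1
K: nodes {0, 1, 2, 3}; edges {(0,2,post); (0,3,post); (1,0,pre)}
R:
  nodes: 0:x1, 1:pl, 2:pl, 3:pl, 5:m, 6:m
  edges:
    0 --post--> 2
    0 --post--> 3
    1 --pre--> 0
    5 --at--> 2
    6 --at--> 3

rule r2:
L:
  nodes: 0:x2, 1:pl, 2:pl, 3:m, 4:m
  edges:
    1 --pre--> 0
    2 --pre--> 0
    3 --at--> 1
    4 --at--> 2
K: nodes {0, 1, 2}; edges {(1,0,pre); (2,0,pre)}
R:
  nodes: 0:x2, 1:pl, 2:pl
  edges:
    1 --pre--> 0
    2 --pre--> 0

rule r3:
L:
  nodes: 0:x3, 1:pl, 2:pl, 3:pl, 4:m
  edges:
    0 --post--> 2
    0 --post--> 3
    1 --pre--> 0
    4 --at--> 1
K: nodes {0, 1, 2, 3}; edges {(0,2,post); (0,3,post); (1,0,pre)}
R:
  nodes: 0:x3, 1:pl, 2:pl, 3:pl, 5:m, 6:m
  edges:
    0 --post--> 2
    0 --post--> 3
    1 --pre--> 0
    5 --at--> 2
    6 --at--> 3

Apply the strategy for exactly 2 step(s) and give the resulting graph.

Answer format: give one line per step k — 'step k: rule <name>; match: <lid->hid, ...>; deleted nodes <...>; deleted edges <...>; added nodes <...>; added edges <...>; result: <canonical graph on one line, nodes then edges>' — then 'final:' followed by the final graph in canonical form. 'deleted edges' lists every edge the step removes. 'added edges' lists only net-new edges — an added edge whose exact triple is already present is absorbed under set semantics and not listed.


step 1: rule r2; match: 0->11, 1->2, 2->5, 3->14, 4->16; deleted nodes 14, 16; deleted edges (14,2,at); (16,5,at); added nodes (none); added edges (none); result: nodes: 2:pl, 5:pl, 6:pl, 7:pl, 8:x1, 11:x2, 12:x3, 17:m, 20:m, 24:m edges: (2,11,pre); (5,11,pre); (7,8,pre); (7,12,pre); (8,2,post); (8,5,post); (12,2,post); (12,5,post); (17,2,at); (20,5,at); (24,5,at)
step 2: rule r2; match: 0->11, 1->2, 2->5, 3->17, 4->20; deleted nodes 17, 20; deleted edges (17,2,at); (20,5,at); added nodes (none); added edges (none); result: nodes: 2:pl, 5:pl, 6:pl, 7:pl, 8:x1, 11:x2, 12:x3, 24:m edges: (2,11,pre); (5,11,pre); (7,8,pre); (7,12,pre); (8,2,post); (8,5,post); (12,2,post); (12,5,post); (24,5,at)
final:
nodes: 2:pl, 5:pl, 6:pl, 7:pl, 8:x1, 11:x2, 12:x3, 24:m
edges: (2,11,pre); (5,11,pre); (7,8,pre); (7,12,pre); (8,2,post); (8,5,post); (12,2,post); (12,5,post); (24,5,at)


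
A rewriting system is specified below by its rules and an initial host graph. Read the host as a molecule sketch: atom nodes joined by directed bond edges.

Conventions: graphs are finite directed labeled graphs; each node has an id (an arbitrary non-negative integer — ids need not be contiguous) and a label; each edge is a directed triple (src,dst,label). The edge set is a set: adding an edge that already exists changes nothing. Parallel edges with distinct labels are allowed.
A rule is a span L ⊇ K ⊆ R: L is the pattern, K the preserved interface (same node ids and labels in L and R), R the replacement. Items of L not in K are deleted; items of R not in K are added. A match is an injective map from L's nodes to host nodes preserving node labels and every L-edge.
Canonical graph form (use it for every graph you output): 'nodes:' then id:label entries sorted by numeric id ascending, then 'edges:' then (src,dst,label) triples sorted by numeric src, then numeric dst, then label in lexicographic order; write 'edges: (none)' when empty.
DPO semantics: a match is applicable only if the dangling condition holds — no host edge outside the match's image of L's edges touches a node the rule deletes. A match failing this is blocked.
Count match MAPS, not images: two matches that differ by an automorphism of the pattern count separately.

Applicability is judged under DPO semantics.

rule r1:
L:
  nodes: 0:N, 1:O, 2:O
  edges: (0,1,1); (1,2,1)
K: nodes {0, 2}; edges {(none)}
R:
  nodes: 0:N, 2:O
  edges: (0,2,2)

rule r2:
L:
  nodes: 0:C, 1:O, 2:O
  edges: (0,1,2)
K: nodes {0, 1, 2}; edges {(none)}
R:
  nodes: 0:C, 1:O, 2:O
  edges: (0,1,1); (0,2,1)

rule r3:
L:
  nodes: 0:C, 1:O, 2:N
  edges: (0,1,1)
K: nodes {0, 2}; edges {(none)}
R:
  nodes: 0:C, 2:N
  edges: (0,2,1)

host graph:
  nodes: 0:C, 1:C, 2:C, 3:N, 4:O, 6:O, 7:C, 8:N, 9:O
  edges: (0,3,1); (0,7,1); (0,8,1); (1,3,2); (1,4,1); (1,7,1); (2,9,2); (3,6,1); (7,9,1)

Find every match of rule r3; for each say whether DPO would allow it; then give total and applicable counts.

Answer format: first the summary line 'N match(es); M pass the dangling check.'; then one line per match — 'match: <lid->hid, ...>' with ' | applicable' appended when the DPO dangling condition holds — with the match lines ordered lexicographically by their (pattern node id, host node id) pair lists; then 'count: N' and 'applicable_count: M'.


4 match(es); 2 pass the dangling check.
match: 0->1, 1->4, 2->3 | applicable
match: 0->1, 1->4, 2->8 | applicable
match: 0->7, 1->9, 2->3
match: 0->7, 1->9, 2->8
count: 4
applicable_count: 2


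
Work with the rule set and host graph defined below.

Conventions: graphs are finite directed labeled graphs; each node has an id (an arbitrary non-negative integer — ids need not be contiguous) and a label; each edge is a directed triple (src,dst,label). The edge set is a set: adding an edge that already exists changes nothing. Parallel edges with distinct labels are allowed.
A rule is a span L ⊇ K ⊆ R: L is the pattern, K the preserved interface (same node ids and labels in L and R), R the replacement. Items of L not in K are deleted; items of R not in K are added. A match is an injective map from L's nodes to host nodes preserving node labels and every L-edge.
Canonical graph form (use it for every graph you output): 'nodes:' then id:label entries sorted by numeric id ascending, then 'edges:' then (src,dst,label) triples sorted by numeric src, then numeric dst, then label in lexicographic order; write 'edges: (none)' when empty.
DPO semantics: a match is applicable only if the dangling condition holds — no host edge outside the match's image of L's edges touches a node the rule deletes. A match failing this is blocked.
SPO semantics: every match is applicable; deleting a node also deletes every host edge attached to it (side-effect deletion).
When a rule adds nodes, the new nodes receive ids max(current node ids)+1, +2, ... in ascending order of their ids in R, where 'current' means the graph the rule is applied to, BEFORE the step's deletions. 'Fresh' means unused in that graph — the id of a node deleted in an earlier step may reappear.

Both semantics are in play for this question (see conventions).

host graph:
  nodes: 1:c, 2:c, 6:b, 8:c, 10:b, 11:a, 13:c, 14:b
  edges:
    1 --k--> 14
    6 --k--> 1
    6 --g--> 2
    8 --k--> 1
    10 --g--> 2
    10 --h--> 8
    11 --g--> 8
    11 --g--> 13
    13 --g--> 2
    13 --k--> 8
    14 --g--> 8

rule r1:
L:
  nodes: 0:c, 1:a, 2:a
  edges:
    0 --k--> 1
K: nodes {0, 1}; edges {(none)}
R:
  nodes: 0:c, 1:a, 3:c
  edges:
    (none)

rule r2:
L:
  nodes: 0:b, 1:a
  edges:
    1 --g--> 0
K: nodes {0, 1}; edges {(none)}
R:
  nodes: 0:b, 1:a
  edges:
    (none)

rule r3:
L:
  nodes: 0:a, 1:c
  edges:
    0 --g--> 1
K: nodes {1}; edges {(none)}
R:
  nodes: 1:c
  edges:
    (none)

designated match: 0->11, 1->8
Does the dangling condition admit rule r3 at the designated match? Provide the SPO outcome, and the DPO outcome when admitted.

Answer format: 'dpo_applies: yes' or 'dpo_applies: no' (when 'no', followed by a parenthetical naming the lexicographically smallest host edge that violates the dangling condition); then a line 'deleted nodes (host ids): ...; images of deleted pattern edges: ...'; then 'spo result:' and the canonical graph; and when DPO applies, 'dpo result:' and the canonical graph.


dpo_applies: no
(the rule deletes node 11, which keeps host edge (11,13,g) outside the match image — the dangling condition fails, DPO blocks; SPO proceeds and side-deletes such edges)
deleted nodes (host ids): 11; images of deleted pattern edges: (11,8,g)
spo result:
nodes: 1:c, 2:c, 6:b, 8:c, 10:b, 13:c, 14:b
edges: (1,14,k); (6,1,k); (6,2,g); (8,1,k); (10,2,g); (10,8,h); (13,2,g); (13,8,k); (14,8,g)


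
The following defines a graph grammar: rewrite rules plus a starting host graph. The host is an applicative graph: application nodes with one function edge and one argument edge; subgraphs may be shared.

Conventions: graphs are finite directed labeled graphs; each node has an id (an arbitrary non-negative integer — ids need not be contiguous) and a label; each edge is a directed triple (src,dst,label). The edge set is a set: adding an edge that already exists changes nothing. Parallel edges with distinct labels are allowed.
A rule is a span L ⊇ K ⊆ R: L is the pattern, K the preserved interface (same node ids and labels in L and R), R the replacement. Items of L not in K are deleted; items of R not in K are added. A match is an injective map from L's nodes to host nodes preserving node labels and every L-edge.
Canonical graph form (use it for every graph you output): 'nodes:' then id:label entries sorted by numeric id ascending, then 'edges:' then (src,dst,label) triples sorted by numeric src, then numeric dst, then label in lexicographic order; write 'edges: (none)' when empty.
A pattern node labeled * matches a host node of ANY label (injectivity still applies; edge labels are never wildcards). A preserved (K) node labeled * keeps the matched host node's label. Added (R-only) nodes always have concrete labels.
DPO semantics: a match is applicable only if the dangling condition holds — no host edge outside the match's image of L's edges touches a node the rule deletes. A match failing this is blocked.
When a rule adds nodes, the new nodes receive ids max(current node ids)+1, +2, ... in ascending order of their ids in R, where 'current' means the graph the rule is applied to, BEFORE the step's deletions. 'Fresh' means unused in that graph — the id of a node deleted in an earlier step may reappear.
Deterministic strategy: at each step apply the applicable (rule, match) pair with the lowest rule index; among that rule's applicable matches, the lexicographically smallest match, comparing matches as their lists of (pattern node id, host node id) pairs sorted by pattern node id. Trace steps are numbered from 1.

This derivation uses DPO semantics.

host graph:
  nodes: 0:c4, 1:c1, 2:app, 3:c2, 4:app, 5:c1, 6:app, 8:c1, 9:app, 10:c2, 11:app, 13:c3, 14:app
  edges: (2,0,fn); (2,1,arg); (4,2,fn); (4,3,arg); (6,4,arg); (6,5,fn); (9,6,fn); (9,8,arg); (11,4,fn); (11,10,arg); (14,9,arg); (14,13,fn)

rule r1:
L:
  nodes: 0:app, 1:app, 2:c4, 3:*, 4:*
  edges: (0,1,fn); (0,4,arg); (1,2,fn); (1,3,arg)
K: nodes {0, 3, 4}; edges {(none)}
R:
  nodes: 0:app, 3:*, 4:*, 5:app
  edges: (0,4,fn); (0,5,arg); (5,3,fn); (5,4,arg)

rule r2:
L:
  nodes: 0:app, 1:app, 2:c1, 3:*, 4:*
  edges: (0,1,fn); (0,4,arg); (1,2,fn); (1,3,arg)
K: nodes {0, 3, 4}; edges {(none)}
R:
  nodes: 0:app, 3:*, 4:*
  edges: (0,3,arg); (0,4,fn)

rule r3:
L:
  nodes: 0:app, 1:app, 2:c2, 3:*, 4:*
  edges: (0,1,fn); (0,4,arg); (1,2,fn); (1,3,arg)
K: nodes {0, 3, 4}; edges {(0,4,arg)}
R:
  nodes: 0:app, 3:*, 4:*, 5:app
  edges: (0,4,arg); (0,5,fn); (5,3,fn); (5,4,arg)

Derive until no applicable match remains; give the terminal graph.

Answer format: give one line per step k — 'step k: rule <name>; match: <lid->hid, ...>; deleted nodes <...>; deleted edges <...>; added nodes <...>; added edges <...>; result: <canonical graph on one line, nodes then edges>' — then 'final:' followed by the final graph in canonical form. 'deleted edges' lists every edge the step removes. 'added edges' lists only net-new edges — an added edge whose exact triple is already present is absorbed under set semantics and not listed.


step 1: rule r1; match: 0->4, 1->2, 2->0, 3->1, 4->3; deleted nodes 0, 2; deleted edges (2,0,fn); (2,1,arg); (4,2,fn); (4,3,arg); added nodes 15; added edges (4,3,fn); (4,15,arg); (15,1,fn); (15,3,arg); result: nodes: 1:c1, 3:c2, 4:app, 5:c1, 6:app, 8:c1, 9:app, 10:c2, 11:app, 13:c3, 14:app, 15:app edges: (4,3,fn); (4,15,arg); (6,4,arg); (6,5,fn); (9,6,fn); (9,8,arg); (11,4,fn); (11,10,arg); (14,9,arg); (14,13,fn); (15,1,fn); (15,3,arg)
step 2: rule r2; match: 0->9, 1->6, 2->5, 3->4, 4->8; deleted nodes 5, 6; deleted edges (6,4,arg); (6,5,fn); (9,6,fn); (9,8,arg); added nodes (none); added edges (9,4,arg); (9,8,fn); result: nodes: 1:c1, 3:c2, 4:app, 8:c1, 9:app, 10:c2, 11:app, 13:c3, 14:app, 15:app edges: (4,3,fn); (4,15,arg); (9,4,arg); (9,8,fn); (11,4,fn); (11,10,arg); (14,9,arg); (14,13,fn); (15,1,fn); (15,3,arg)
final:
nodes: 1:c1, 3:c2, 4:app, 8:c1, 9:app, 10:c2, 11:app, 13:c3, 14:app, 15:app
edges: (4,3,fn); (4,15,arg); (9,4,arg); (9,8,fn); (11,4,fn); (11,10,arg); (14,9,arg); (14,13,fn); (15,1,fn); (15,3,arg)


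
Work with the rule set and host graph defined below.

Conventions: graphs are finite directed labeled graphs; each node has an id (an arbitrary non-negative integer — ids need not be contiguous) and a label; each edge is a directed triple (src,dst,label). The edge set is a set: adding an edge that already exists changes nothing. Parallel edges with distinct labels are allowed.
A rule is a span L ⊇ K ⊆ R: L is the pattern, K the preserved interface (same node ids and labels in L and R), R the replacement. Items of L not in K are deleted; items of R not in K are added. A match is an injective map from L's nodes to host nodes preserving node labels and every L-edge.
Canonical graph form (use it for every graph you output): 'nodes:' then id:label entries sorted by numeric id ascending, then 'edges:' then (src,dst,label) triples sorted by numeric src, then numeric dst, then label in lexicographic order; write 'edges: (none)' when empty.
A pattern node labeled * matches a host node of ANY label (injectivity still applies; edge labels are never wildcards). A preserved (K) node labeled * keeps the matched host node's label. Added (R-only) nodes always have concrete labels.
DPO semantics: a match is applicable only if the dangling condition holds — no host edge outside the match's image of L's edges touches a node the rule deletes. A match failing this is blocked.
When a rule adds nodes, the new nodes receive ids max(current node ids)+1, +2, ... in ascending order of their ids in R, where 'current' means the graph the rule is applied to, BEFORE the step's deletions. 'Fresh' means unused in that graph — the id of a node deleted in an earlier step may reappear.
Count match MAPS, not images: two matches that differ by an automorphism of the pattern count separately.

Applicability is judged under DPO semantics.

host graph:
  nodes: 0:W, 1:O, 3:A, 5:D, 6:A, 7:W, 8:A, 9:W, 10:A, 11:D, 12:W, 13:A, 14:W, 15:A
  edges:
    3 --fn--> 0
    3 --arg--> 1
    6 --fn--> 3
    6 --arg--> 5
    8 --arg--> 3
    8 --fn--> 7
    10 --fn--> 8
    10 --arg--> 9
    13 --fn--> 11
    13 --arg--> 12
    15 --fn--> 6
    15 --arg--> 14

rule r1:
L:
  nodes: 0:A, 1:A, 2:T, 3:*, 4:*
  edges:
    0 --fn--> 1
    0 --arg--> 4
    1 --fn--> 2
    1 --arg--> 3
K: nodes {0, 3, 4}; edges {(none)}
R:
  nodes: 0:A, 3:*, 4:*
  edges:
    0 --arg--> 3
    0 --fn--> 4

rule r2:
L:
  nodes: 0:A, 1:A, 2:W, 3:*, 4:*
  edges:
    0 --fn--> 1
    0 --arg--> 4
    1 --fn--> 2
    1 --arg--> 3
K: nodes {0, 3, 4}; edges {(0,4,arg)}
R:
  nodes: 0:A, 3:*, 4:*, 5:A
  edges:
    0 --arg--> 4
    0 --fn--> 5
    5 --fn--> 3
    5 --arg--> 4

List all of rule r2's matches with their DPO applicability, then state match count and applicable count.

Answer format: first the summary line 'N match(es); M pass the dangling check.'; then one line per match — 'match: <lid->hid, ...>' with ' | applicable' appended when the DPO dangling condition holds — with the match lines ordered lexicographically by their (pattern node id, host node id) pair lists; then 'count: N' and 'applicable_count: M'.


2 match(es); 1 pass the dangling check.
match: 0->6, 1->3, 2->0, 3->1, 4->5
match: 0->10, 1->8, 2->7, 3->3, 4->9 | applicable
count: 2
applicable_count: 1


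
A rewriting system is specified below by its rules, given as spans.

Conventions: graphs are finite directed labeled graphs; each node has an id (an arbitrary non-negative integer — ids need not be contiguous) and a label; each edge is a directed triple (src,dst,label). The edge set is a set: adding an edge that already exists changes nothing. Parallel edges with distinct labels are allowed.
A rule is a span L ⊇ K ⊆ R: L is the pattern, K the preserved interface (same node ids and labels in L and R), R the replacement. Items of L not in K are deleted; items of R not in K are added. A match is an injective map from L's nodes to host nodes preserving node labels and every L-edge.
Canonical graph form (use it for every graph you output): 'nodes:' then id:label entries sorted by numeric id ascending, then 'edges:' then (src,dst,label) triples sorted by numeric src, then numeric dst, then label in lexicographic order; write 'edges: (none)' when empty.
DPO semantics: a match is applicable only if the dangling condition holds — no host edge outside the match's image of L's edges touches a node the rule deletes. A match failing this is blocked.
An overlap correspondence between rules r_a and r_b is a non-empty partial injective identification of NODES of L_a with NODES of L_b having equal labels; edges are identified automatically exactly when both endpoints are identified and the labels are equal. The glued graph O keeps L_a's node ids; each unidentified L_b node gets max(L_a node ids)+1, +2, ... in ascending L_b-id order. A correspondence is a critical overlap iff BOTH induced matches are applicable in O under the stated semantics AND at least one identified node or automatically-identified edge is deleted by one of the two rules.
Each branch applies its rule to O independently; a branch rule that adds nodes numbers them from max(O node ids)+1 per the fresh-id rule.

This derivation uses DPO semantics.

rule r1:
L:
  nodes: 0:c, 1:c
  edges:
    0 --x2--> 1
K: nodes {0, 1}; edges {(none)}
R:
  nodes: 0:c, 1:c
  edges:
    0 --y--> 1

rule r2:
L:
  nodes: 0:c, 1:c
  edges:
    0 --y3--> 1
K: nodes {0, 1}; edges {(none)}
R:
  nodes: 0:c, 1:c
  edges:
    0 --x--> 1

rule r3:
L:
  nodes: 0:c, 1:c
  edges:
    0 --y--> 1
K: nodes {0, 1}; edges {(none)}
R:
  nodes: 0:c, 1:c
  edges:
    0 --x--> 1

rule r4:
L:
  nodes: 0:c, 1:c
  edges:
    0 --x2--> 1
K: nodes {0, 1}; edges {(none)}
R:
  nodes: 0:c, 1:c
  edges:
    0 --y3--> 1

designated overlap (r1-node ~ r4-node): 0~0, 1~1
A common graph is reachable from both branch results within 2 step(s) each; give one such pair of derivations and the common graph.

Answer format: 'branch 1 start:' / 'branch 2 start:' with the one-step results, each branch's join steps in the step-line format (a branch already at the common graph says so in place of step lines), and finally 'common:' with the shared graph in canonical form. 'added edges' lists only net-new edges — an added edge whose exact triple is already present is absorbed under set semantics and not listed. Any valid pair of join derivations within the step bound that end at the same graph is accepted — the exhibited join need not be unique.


branch 1 start:
nodes: 0:c, 1:c
edges: (0,1,y)
branch 2 start:
nodes: 0:c, 1:c
edges: (0,1,y3)
branch 1 step 1: rule r3; match: 0->0, 1->1; deleted nodes (none); deleted edges (0,1,y); added nodes (none); added edges (0,1,x); result: nodes: 0:c, 1:c edges: (0,1,x)
branch 2 step 1: rule r2; match: 0->0, 1->1; deleted nodes (none); deleted edges (0,1,y3); added nodes (none); added edges (0,1,x); result: nodes: 0:c, 1:c edges: (0,1,x)
common:
nodes: 0:c, 1:c
edges: (0,1,x)


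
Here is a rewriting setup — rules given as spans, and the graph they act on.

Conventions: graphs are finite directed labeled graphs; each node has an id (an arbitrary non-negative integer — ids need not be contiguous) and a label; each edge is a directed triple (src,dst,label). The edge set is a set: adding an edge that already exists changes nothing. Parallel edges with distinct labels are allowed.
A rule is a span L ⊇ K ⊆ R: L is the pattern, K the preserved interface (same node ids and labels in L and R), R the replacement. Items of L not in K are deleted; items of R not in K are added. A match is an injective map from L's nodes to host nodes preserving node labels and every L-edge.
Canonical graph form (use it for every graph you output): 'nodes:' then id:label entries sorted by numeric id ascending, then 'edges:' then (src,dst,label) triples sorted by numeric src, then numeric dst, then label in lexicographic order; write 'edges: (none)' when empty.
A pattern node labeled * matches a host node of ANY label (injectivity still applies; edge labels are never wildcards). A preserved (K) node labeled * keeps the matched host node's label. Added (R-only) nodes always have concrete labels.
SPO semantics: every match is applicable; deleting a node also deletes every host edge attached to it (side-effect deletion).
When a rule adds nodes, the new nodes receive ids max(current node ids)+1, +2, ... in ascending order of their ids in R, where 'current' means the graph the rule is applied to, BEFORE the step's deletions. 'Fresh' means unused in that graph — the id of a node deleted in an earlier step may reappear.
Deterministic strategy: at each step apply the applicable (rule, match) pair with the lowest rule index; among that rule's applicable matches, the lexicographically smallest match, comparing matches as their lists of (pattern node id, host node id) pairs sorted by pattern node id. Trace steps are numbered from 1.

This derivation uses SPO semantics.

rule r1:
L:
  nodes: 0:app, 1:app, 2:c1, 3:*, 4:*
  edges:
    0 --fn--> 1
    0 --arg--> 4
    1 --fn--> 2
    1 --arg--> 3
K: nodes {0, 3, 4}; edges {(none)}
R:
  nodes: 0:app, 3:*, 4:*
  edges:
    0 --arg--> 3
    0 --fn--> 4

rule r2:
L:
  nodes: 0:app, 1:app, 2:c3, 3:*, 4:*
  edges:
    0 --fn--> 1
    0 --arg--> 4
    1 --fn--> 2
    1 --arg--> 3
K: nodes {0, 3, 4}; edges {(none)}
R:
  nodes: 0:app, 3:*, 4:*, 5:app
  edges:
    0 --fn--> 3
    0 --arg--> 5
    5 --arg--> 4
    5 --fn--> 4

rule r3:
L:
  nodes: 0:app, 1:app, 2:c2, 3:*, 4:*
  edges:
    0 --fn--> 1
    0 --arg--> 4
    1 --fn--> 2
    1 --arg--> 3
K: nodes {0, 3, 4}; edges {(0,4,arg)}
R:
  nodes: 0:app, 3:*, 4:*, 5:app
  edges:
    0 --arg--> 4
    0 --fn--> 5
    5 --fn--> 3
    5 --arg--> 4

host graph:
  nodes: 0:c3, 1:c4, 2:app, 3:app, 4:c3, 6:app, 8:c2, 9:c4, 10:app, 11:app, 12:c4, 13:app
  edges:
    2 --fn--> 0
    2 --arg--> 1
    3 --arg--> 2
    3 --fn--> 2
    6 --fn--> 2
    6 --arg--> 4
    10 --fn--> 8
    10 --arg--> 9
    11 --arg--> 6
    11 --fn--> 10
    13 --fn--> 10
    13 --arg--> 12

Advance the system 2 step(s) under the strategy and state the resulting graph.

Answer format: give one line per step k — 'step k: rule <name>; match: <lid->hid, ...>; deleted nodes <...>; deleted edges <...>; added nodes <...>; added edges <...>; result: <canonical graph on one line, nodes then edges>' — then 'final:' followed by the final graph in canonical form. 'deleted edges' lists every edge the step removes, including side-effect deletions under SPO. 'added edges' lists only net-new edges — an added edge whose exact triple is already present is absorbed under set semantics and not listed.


step 1: rule r2; match: 0->6, 1->2, 2->0, 3->1, 4->4; deleted nodes 0, 2; deleted edges (2,0,fn); (2,1,arg); (3,2,arg); (3,2,fn); (6,2,fn); (6,4,arg); added nodes 14; added edges (6,1,fn); (6,14,arg); (14,4,arg); (14,4,fn); result: nodes: 1:c4, 3:app, 4:c3, 6:app, 8:c2, 9:c4, 10:app, 11:app, 12:c4, 13:app, 14:app edges: (6,1,fn); (6,14,arg); (10,8,fn); (10,9,arg); (11,6,arg); (11,10,fn); (13,10,fn); (13,12,arg); (14,4,arg); (14,4,fn)
step 2: rule r3; match: 0->11, 1->10, 2->8, 3->9, 4->6; deleted nodes 8, 10; deleted edges (10,8,fn); (10,9,arg); (11,10,fn); (13,10,fn); added nodes 15; added edges (11,15,fn); (15,6,arg); (15,9,fn); result: nodes: 1:c4, 3:app, 4:c3, 6:app, 9:c4, 11:app, 12:c4, 13:app, 14:app, 15:app edges: (6,1,fn); (6,14,arg); (11,6,arg); (11,15,fn); (13,12,arg); (14,4,arg); (14,4,fn); (15,6,arg); (15,9,fn)
final:
nodes: 1:c4, 3:app, 4:c3, 6:app, 9:c4, 11:app, 12:c4, 13:app, 14:app, 15:app
edges: (6,1,fn); (6,14,arg); (11,6,arg); (11,15,fn); (13,12,arg); (14,4,arg); (14,4,fn); (15,6,arg); (15,9,fn)


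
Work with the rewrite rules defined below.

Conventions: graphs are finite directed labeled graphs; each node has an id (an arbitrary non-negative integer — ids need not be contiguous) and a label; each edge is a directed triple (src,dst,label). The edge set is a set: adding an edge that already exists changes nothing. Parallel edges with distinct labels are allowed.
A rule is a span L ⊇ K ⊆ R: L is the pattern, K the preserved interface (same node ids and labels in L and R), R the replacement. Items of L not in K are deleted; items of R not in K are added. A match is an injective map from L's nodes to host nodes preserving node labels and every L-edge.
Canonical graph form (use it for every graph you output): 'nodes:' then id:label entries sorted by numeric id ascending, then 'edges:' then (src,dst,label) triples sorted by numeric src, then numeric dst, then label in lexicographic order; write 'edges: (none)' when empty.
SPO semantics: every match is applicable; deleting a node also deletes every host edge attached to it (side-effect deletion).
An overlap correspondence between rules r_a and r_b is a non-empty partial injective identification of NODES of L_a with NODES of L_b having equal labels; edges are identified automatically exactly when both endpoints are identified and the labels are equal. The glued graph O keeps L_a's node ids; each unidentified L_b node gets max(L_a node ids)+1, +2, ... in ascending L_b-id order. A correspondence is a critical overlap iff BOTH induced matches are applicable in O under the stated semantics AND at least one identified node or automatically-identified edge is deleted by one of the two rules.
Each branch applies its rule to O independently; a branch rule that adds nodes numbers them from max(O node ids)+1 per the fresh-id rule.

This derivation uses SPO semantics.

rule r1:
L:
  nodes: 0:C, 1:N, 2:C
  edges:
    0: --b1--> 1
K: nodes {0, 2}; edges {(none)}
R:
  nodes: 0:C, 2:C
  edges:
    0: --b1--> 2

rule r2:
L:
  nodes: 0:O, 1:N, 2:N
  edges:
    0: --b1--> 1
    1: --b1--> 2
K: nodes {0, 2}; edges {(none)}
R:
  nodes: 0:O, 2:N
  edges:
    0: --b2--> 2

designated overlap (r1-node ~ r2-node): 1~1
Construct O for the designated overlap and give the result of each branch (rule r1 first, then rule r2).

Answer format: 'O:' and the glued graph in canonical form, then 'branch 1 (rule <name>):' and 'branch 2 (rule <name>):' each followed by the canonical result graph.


O:
nodes: 0:C, 1:N, 2:C, 3:O, 4:N
edges: (0,1,b1); (1,4,b1); (3,1,b1)
branch 1 (rule r1):
nodes: 0:C, 2:C, 3:O, 4:N
edges: (0,2,b1)
branch 2 (rule r2):
nodes: 0:C, 2:C, 3:O, 4:N
edges: (3,4,b2)


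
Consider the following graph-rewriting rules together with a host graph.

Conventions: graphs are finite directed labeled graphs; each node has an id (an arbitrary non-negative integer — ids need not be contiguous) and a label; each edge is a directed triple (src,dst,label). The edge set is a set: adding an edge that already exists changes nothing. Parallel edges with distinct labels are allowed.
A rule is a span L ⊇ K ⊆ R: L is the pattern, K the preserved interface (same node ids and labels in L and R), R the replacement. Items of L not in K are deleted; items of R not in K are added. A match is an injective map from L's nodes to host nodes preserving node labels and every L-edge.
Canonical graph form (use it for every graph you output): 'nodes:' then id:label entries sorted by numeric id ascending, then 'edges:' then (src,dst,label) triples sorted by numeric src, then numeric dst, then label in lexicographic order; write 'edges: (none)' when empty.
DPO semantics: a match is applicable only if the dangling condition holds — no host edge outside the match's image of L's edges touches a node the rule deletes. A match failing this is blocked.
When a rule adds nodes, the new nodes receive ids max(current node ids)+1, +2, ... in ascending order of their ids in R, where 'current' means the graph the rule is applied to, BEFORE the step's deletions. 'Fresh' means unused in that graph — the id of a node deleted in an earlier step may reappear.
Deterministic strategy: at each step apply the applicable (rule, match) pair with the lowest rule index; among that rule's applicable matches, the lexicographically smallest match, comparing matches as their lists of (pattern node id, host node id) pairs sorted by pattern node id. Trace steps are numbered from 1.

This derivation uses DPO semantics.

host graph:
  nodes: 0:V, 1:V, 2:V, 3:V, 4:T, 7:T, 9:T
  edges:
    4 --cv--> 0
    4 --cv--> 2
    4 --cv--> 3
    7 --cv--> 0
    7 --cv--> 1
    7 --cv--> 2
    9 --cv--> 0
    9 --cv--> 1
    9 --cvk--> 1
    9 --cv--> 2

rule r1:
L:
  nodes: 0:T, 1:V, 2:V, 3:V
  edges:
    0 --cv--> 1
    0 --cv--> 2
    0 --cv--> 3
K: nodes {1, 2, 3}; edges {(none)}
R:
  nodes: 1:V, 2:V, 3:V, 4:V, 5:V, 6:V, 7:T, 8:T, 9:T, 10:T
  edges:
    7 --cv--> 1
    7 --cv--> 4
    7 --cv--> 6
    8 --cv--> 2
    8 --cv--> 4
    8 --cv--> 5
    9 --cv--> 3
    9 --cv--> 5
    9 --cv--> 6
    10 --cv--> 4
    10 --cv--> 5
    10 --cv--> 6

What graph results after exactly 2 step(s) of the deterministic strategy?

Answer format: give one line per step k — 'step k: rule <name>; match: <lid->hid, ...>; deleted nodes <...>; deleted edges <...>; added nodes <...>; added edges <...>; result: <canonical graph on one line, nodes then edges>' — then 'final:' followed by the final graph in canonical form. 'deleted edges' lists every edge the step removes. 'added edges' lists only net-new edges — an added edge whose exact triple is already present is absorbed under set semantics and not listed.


step 1: rule r1; match: 0->4, 1->0, 2->2, 3->3; deleted nodes 4; deleted edges (4,0,cv); (4,2,cv); (4,3,cv); added nodes 10, 11, 12, 13, 14, 15, 16; added edges (13,0,cv); (13,10,cv); (13,12,cv); (14,2,cv); (14,10,cv); (14,11,cv); (15,3,cv); (15,11,cv); (15,12,cv); (16,10,cv); (16,11,cv); (16,12,cv); result: nodes: 0:V, 1:V, 2:V, 3:V, 7:T, 9:T, 10:V, 11:V, 12:V, 13:T, 14:T, 15:T, 16:T edges: (7,0,cv); (7,1,cv); (7,2,cv); (9,0,cv); (9,1,cv); (9,1,cvk); (9,2,cv); (13,0,cv); (13,10,cv); (13,12,cv); (14,2,cv); (14,10,cv); (14,11,cv); (15,3,cv); (15,11,cv); (15,12,cv); (16,10,cv); (16,11,cv); (16,12,cv)
step 2: rule r1; match: 0->7, 1->0, 2->1, 3->2; deleted nodes 7; deleted edges (7,0,cv); (7,1,cv); (7,2,cv); added nodes 17, 18, 19, 20, 21, 22, 23; added edges (20,0,cv); (20,17,cv); (20,19,cv); (21,1,cv); (21,17,cv); (21,18,cv); (22,2,cv); (22,18,cv); (22,19,cv); (23,17,cv); (23,18,cv); (23,19,cv); result: nodes: 0:V, 1:V, 2:V, 3:V, 9:T, 10:V, 11:V, 12:V, 13:T, 14:T, 15:T, 16:T, 17:V, 18:V, 19:V, 20:T, 21:T, 22:T, 23:T edges: (9,0,cv); (9,1,cv); (9,1,cvk); (9,2,cv); (13,0,cv); (13,10,cv); (13,12,cv); (14,2,cv); (14,10,cv); (14,11,cv); (15,3,cv); (15,11,cv); (15,12,cv); (16,10,cv); (16,11,cv); (16,12,cv); (20,0,cv); (20,17,cv); (20,19,cv); (21,1,cv); (21,17,cv); (21,18,cv); (22,2,cv); (22,18,cv); (22,19,cv); (23,17,cv); (23,18,cv); (23,19,cv)
final:
nodes: 0:V, 1:V, 2:V, 3:V, 9:T, 10:V, 11:V, 12:V, 13:T, 14:T, 15:T, 16:T, 17:V, 18:V, 19:V, 20:T, 21:T, 22:T, 23:T
edges: (9,0,cv); (9,1,cv); (9,1,cvk); (9,2,cv); (13,0,cv); (13,10,cv); (13,12,cv); (14,2,cv); (14,10,cv); (14,11,cv); (15,3,cv); (15,11,cv); (15,12,cv); (16,10,cv); (16,11,cv); (16,12,cv); (20,0,cv); (20,17,cv); (20,19,cv); (21,1,cv); (21,17,cv); (21,18,cv); (22,2,cv); (22,18,cv); (22,19,cv); (23,17,cv); (23,18,cv); (23,19,cv)


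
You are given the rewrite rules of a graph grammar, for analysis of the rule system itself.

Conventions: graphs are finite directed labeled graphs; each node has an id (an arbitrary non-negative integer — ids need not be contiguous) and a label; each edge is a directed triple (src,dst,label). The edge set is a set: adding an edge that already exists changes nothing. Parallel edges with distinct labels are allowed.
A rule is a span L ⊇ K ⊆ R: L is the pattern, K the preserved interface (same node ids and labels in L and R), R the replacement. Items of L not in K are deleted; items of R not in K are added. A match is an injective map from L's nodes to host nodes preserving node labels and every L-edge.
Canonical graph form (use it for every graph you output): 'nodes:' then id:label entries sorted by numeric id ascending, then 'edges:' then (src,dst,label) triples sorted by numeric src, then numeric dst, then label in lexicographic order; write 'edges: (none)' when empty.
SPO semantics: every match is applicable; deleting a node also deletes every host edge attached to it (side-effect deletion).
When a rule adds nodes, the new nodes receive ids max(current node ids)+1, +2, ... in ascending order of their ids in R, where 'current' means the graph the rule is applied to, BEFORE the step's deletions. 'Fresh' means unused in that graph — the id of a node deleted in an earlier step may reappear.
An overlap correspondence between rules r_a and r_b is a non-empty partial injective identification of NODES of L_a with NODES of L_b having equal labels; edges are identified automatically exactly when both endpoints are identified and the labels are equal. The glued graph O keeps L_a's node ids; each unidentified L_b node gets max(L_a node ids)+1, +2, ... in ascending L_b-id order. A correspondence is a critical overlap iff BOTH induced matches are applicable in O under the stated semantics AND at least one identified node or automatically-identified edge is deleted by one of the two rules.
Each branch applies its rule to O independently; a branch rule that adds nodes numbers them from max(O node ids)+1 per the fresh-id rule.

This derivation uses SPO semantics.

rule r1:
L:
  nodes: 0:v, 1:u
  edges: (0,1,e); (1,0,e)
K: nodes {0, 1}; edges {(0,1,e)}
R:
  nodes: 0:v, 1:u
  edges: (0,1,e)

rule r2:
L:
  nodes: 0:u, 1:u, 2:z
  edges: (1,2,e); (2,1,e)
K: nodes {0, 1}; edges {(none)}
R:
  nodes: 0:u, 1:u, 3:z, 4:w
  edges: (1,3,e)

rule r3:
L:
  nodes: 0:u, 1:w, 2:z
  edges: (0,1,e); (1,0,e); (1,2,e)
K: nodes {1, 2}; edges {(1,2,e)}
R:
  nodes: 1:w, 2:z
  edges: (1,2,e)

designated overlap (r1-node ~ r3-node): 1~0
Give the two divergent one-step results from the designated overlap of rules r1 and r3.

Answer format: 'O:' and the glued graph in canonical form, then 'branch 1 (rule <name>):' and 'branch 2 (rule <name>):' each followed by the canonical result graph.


O:
nodes: 0:v, 1:u, 2:w, 3:z
edges: (0,1,e); (1,0,e); (1,2,e); (2,1,e); (2,3,e)
branch 1 (rule r1):
nodes: 0:v, 1:u, 2:w, 3:z
edges: (0,1,e); (1,2,e); (2,1,e); (2,3,e)
branch 2 (rule r3):
nodes: 0:v, 2:w, 3:z
edges: (2,3,e)
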